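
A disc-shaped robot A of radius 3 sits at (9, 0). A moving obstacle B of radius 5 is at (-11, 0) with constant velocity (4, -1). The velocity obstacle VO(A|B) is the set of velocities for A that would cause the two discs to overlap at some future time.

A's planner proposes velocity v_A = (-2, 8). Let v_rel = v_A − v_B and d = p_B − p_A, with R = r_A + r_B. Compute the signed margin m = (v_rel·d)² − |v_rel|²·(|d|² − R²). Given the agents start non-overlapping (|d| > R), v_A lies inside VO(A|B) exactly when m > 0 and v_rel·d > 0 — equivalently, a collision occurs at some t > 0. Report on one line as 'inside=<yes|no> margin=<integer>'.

d = (-20, 0),  |d|² = 400;  R = 3+5 = 8,  c = 400−8² = 336
v_rel = (-6, 9),  |v_rel|² = 117;  v_rel·d = (-6)·(-20) + (9)·(0) = 120
117·t² − 240·t + 336 = 0  ⇒  m = 120² − 117·336 = -24912
m = -24912 < 0,  v_rel·d = 120 > 0  ⇒  outside

inside=no margin=-24912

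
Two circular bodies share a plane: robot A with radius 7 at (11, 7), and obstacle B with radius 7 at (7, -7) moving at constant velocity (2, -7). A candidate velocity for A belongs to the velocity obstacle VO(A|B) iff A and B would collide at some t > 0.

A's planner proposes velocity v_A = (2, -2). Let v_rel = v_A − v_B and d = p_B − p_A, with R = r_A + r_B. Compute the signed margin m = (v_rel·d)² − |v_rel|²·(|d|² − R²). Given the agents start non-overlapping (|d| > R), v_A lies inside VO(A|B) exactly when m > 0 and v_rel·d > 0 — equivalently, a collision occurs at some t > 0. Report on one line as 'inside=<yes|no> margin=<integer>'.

d = (-4, -14),  |d|² = 212;  R = 7+7 = 14,  c = 212−14² = 16
v_rel = (0, 5),  |v_rel|² = 25;  v_rel·d = (0)·(-4) + (5)·(-14) = -70
25·t² + 140·t + 16 = 0  ⇒  m = (-70)² − 25·16 = 4500
m = 4500 > 0,  v_rel·d = -70 < 0  ⇒  outside

inside=no margin=4500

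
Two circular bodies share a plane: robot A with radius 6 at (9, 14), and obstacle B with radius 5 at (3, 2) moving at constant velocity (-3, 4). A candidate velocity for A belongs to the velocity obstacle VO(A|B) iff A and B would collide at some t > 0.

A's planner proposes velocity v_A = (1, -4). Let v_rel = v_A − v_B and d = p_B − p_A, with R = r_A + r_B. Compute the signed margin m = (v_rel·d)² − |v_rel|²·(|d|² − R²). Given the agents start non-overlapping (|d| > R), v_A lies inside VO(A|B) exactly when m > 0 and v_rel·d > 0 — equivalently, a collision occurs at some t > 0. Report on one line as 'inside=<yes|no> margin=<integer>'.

d = (-6, -12),  |d|² = 180;  R = 6+5 = 11,  c = 180−11² = 59
v_rel = (4, -8),  |v_rel|² = 80;  v_rel·d = (4)·(-6) + (-8)·(-12) = 72
80·t² − 144·t + 59 = 0  ⇒  m = 72² − 80·59 = 464
m = 464 > 0,  v_rel·d = 72 > 0  ⇒  inside

inside=yes margin=464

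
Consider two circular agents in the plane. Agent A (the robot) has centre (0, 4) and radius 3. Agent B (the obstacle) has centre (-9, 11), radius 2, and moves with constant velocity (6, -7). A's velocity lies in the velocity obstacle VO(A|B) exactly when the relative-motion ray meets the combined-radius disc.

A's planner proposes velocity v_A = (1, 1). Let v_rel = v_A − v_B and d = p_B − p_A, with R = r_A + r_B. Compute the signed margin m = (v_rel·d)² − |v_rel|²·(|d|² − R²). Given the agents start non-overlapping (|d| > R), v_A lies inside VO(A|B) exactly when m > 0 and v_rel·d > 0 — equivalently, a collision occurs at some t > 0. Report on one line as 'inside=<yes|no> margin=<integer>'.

d = (-9, 7),  |d|² = 130;  R = 3+2 = 5,  c = 130−5² = 105
v_rel = (-5, 8),  |v_rel|² = 89;  v_rel·d = (-5)·(-9) + (8)·(7) = 101
89·t² − 202·t + 105 = 0  ⇒  m = 101² − 89·105 = 856
m = 856 > 0,  v_rel·d = 101 > 0  ⇒  inside

inside=yes margin=856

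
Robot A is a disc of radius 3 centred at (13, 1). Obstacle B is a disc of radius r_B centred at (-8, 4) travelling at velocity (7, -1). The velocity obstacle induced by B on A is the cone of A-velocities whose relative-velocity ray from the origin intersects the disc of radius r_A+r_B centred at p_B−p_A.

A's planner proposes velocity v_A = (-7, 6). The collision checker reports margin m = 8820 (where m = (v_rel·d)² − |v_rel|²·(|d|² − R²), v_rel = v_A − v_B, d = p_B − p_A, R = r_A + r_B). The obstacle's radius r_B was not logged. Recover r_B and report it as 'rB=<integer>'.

m = 8820
d = (-21, 3);  v_rel = (-14, 7),  |v_rel|² = 245
v_rel×d = (-14)·(3) − (7)·(-21) = 105
since m = R²·245 − 105²:  R² = (11025 + 8820) / 245 = 81
R = √81 = 9  ⇒  r_B = 9 − 3 = 6

rB=6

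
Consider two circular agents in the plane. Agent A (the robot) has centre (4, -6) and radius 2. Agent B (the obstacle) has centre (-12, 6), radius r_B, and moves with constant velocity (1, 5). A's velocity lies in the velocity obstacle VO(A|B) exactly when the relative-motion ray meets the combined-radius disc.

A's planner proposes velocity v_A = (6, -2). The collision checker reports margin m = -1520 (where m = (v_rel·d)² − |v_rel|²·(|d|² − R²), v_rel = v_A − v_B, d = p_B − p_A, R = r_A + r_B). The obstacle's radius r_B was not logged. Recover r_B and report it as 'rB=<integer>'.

m = -1520
d = (-16, 12);  v_rel = (5, -7),  |v_rel|² = 74
v_rel×d = (5)·(12) − (-7)·(-16) = -52
since m = R²·74 − (-52)²:  R² = (2704 + -1520) / 74 = 16
R = √16 = 4  ⇒  r_B = 4 − 2 = 2

rB=2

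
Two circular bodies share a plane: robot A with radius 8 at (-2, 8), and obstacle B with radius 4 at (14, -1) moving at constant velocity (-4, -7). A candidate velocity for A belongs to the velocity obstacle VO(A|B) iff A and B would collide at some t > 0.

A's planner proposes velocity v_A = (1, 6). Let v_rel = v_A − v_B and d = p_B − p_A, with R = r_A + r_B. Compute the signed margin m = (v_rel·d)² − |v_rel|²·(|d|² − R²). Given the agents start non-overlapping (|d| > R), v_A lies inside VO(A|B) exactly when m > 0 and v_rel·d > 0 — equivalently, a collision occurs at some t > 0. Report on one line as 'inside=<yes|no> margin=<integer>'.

d = (16, -9),  |d|² = 337;  R = 8+4 = 12,  c = 337−12² = 193
v_rel = (5, 13),  |v_rel|² = 194;  v_rel·d = (5)·(16) + (13)·(-9) = -37
194·t² + 74·t + 193 = 0  ⇒  m = (-37)² − 194·193 = -36073
m = -36073 < 0,  v_rel·d = -37 < 0  ⇒  outside

inside=no margin=-36073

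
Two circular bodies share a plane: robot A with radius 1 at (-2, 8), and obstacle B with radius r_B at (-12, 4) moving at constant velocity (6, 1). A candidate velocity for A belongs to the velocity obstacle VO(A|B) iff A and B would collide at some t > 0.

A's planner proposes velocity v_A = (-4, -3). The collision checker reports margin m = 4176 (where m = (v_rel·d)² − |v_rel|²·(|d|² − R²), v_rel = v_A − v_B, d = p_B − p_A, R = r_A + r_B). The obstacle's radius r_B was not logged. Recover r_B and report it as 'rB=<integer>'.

m = 4176
d = (-10, -4);  v_rel = (-10, -4),  |v_rel|² = 116
v_rel×d = (-10)·(-4) − (-4)·(-10) = 0
since m = R²·116 − 0²:  R² = (0 + 4176) / 116 = 36
R = √36 = 6  ⇒  r_B = 6 − 1 = 5

rB=5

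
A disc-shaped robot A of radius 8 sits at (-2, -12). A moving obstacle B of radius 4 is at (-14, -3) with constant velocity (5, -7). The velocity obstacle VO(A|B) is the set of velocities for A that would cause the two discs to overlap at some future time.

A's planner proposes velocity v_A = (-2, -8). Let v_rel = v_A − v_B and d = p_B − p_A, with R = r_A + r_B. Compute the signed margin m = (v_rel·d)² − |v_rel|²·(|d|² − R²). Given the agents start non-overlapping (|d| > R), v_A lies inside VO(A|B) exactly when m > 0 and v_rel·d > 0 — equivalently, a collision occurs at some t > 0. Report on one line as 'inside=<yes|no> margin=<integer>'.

d = (-12, 9),  |d|² = 225;  R = 8+4 = 12,  c = 225−12² = 81
v_rel = (-7, -1),  |v_rel|² = 50;  v_rel·d = (-7)·(-12) + (-1)·(9) = 75
50·t² − 150·t + 81 = 0  ⇒  m = 75² − 50·81 = 1575
m = 1575 > 0,  v_rel·d = 75 > 0  ⇒  inside

inside=yes margin=1575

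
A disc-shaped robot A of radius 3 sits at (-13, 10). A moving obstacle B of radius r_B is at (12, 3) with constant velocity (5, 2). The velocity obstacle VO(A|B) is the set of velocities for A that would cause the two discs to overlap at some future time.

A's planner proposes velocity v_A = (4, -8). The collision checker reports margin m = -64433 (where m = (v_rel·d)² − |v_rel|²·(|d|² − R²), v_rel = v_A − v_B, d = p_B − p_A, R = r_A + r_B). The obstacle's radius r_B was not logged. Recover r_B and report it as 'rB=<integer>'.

m = -64433
d = (25, -7);  v_rel = (-1, -10),  |v_rel|² = 101
v_rel×d = (-1)·(-7) − (-10)·(25) = 257
since m = R²·101 − 257²:  R² = (66049 + -64433) / 101 = 16
R = √16 = 4  ⇒  r_B = 4 − 3 = 1

rB=1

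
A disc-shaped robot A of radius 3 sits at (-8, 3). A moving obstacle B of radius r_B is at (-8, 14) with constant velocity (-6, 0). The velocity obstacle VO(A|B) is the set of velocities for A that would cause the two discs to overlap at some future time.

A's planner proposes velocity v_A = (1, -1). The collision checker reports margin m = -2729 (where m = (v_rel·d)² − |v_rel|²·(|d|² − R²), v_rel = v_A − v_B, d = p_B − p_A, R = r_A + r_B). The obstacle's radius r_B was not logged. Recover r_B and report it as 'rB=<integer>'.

m = -2729
d = (0, 11);  v_rel = (7, -1),  |v_rel|² = 50
v_rel×d = (7)·(11) − (-1)·(0) = 77
since m = R²·50 − 77²:  R² = (5929 + -2729) / 50 = 64
R = √64 = 8  ⇒  r_B = 8 − 3 = 5

rB=5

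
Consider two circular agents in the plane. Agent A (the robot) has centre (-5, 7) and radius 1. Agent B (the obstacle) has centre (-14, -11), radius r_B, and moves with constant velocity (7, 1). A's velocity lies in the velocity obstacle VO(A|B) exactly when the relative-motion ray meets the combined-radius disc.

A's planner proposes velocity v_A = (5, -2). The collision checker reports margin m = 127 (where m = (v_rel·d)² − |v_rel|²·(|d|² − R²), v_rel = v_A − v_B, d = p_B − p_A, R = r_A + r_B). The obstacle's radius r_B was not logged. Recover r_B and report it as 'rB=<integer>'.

m = 127
d = (-9, -18);  v_rel = (-2, -3),  |v_rel|² = 13
v_rel×d = (-2)·(-18) − (-3)·(-9) = 9
since m = R²·13 − 9²:  R² = (81 + 127) / 13 = 16
R = √16 = 4  ⇒  r_B = 4 − 1 = 3

rB=3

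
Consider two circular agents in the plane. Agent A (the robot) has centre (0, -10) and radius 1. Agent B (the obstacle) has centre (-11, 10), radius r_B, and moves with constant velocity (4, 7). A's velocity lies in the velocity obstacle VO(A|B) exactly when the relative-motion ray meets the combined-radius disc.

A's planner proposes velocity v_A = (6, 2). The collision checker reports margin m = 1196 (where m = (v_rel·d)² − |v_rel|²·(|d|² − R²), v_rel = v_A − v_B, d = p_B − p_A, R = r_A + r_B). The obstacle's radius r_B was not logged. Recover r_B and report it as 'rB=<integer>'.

m = 1196
d = (-11, 20);  v_rel = (2, -5),  |v_rel|² = 29
v_rel×d = (2)·(20) − (-5)·(-11) = -15
since m = R²·29 − (-15)²:  R² = (225 + 1196) / 29 = 49
R = √49 = 7  ⇒  r_B = 7 − 1 = 6

rB=6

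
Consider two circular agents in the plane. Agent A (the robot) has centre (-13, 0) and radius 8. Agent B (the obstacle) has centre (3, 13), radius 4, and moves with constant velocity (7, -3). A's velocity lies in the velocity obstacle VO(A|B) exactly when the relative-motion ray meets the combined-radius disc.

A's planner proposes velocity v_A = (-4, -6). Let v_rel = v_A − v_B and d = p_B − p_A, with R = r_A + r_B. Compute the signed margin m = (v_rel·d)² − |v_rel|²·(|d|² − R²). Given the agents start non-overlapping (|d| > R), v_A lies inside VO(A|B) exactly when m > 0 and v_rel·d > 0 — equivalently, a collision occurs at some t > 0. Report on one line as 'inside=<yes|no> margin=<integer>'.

d = (16, 13),  |d|² = 425;  R = 8+4 = 12,  c = 425−12² = 281
v_rel = (-11, -3),  |v_rel|² = 130;  v_rel·d = (-11)·(16) + (-3)·(13) = -215
130·t² + 430·t + 281 = 0  ⇒  m = (-215)² − 130·281 = 9695
m = 9695 > 0,  v_rel·d = -215 < 0  ⇒  outside

inside=no margin=9695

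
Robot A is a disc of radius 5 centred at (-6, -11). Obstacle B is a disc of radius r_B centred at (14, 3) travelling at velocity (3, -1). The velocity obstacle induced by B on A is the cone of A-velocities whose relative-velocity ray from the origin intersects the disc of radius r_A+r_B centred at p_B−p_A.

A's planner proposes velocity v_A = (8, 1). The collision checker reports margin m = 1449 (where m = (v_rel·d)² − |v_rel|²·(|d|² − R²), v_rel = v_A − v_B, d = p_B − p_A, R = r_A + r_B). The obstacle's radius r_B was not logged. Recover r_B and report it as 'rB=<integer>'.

m = 1449
d = (20, 14);  v_rel = (5, 2),  |v_rel|² = 29
v_rel×d = (5)·(14) − (2)·(20) = 30
since m = R²·29 − 30²:  R² = (900 + 1449) / 29 = 81
R = √81 = 9  ⇒  r_B = 9 − 5 = 4

rB=4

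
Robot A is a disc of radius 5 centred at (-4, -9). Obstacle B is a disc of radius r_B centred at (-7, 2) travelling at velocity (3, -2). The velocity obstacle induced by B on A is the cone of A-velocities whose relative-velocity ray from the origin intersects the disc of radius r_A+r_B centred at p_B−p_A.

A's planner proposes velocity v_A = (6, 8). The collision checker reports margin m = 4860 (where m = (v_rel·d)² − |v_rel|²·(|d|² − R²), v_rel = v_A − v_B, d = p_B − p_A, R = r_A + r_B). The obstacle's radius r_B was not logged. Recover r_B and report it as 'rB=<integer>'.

m = 4860
d = (-3, 11);  v_rel = (3, 10),  |v_rel|² = 109
v_rel×d = (3)·(11) − (10)·(-3) = 63
since m = R²·109 − 63²:  R² = (3969 + 4860) / 109 = 81
R = √81 = 9  ⇒  r_B = 9 − 5 = 4

rB=4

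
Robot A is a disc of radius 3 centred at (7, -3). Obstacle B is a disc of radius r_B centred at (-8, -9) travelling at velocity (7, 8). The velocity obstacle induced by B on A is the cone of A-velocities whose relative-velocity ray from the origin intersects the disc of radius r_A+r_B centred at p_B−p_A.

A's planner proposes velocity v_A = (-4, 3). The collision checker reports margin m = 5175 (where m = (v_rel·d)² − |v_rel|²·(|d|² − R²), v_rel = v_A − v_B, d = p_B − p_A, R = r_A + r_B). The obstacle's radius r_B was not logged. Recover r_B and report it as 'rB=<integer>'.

m = 5175
d = (-15, -6);  v_rel = (-11, -5),  |v_rel|² = 146
v_rel×d = (-11)·(-6) − (-5)·(-15) = -9
since m = R²·146 − (-9)²:  R² = (81 + 5175) / 146 = 36
R = √36 = 6  ⇒  r_B = 6 − 3 = 3

rB=3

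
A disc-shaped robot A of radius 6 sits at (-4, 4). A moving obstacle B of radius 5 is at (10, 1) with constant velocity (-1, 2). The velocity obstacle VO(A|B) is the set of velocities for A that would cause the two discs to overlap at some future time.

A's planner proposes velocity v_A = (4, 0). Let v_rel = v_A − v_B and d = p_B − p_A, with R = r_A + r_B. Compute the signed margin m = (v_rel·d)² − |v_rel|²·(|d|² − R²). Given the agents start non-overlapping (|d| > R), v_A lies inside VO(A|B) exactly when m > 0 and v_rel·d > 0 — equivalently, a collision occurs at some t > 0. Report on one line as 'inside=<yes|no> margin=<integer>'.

d = (14, -3),  |d|² = 205;  R = 6+5 = 11,  c = 205−11² = 84
v_rel = (5, -2),  |v_rel|² = 29;  v_rel·d = (5)·(14) + (-2)·(-3) = 76
29·t² − 152·t + 84 = 0  ⇒  m = 76² − 29·84 = 3340
m = 3340 > 0,  v_rel·d = 76 > 0  ⇒  inside

inside=yes margin=3340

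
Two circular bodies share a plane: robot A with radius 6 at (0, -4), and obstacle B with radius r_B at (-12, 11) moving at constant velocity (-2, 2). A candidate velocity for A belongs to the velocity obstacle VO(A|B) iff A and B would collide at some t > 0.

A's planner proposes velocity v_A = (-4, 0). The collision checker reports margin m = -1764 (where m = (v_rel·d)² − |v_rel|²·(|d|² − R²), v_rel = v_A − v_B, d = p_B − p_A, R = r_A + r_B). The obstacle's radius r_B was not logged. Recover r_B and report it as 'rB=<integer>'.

m = -1764
d = (-12, 15);  v_rel = (-2, -2),  |v_rel|² = 8
v_rel×d = (-2)·(15) − (-2)·(-12) = -54
since m = R²·8 − (-54)²:  R² = (2916 + -1764) / 8 = 144
R = √144 = 12  ⇒  r_B = 12 − 6 = 6

rB=6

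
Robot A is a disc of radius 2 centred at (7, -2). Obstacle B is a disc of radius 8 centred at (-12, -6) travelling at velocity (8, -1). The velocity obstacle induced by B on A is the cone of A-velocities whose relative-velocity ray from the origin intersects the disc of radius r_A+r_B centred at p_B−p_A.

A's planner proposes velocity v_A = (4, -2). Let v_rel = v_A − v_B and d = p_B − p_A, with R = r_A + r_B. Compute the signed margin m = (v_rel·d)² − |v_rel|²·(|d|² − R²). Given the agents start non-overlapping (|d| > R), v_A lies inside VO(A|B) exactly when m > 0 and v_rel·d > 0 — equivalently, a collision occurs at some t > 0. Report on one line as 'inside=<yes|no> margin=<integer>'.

d = (-19, -4),  |d|² = 377;  R = 2+8 = 10,  c = 377−10² = 277
v_rel = (-4, -1),  |v_rel|² = 17;  v_rel·d = (-4)·(-19) + (-1)·(-4) = 80
17·t² − 160·t + 277 = 0  ⇒  m = 80² − 17·277 = 1691
m = 1691 > 0,  v_rel·d = 80 > 0  ⇒  inside

inside=yes margin=1691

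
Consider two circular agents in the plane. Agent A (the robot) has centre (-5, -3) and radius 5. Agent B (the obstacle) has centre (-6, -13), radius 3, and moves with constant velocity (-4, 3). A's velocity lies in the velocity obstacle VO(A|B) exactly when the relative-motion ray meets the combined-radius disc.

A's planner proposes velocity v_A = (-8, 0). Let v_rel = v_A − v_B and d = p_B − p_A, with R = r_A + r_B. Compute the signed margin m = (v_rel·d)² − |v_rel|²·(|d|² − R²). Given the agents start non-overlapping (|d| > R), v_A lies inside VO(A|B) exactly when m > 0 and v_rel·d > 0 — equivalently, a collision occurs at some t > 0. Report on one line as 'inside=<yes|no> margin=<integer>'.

d = (-1, -10),  |d|² = 101;  R = 5+3 = 8,  c = 101−8² = 37
v_rel = (-4, -3),  |v_rel|² = 25;  v_rel·d = (-4)·(-1) + (-3)·(-10) = 34
25·t² − 68·t + 37 = 0  ⇒  m = 34² − 25·37 = 231
m = 231 > 0,  v_rel·d = 34 > 0  ⇒  inside

inside=yes margin=231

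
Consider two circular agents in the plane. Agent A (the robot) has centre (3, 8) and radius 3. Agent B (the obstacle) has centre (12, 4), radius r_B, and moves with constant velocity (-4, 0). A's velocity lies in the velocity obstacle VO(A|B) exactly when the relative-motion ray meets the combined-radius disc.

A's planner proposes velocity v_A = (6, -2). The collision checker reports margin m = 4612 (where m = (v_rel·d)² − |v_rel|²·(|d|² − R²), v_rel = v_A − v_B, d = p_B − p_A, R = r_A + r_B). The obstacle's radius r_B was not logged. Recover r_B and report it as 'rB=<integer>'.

m = 4612
d = (9, -4);  v_rel = (10, -2),  |v_rel|² = 104
v_rel×d = (10)·(-4) − (-2)·(9) = -22
since m = R²·104 − (-22)²:  R² = (484 + 4612) / 104 = 49
R = √49 = 7  ⇒  r_B = 7 − 3 = 4

rB=4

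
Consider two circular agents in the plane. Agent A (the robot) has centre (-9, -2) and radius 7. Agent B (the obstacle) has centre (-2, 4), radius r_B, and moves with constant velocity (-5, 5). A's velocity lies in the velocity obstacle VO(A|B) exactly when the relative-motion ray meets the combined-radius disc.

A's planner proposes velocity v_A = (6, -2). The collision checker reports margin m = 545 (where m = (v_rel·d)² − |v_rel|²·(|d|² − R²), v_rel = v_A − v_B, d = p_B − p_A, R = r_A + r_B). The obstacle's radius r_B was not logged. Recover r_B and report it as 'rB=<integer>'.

m = 545
d = (7, 6);  v_rel = (11, -7),  |v_rel|² = 170
v_rel×d = (11)·(6) − (-7)·(7) = 115
since m = R²·170 − 115²:  R² = (13225 + 545) / 170 = 81
R = √81 = 9  ⇒  r_B = 9 − 7 = 2

rB=2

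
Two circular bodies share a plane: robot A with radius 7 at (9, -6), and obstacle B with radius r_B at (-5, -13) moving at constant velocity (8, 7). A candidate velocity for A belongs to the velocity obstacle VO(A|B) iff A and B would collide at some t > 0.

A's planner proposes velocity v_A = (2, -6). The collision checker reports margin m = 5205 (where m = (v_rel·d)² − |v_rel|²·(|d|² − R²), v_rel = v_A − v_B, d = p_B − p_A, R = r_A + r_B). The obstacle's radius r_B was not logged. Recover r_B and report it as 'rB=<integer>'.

m = 5205
d = (-14, -7);  v_rel = (-6, -13),  |v_rel|² = 205
v_rel×d = (-6)·(-7) − (-13)·(-14) = -140
since m = R²·205 − (-140)²:  R² = (19600 + 5205) / 205 = 121
R = √121 = 11  ⇒  r_B = 11 − 7 = 4

rB=4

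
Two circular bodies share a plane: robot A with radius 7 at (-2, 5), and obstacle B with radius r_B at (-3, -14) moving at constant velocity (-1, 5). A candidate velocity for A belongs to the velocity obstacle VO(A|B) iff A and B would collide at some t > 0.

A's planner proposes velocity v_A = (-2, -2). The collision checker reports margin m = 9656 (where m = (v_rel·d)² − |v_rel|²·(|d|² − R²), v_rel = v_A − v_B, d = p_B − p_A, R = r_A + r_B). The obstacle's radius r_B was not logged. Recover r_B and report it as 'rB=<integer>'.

m = 9656
d = (-1, -19);  v_rel = (-1, -7),  |v_rel|² = 50
v_rel×d = (-1)·(-19) − (-7)·(-1) = 12
since m = R²·50 − 12²:  R² = (144 + 9656) / 50 = 196
R = √196 = 14  ⇒  r_B = 14 − 7 = 7

rB=7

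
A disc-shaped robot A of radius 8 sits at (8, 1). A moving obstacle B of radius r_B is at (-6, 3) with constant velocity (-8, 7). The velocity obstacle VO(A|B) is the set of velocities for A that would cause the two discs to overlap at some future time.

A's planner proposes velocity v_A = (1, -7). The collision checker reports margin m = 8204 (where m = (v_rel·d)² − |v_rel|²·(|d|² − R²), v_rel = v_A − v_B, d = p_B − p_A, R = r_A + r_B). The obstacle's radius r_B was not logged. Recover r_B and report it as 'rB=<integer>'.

m = 8204
d = (-14, 2);  v_rel = (9, -14),  |v_rel|² = 277
v_rel×d = (9)·(2) − (-14)·(-14) = -178
since m = R²·277 − (-178)²:  R² = (31684 + 8204) / 277 = 144
R = √144 = 12  ⇒  r_B = 12 − 8 = 4

rB=4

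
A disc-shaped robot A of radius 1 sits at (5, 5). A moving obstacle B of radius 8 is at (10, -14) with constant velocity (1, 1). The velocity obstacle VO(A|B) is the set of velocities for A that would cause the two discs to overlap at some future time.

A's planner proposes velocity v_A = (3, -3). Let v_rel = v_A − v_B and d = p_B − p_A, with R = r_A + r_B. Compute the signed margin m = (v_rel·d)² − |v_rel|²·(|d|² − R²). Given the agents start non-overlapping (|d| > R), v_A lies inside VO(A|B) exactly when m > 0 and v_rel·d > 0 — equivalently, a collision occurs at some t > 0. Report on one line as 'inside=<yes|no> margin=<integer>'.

d = (5, -19),  |d|² = 386;  R = 1+8 = 9,  c = 386−9² = 305
v_rel = (2, -4),  |v_rel|² = 20;  v_rel·d = (2)·(5) + (-4)·(-19) = 86
20·t² − 172·t + 305 = 0  ⇒  m = 86² − 20·305 = 1296
m = 1296 > 0,  v_rel·d = 86 > 0  ⇒  inside

inside=yes margin=1296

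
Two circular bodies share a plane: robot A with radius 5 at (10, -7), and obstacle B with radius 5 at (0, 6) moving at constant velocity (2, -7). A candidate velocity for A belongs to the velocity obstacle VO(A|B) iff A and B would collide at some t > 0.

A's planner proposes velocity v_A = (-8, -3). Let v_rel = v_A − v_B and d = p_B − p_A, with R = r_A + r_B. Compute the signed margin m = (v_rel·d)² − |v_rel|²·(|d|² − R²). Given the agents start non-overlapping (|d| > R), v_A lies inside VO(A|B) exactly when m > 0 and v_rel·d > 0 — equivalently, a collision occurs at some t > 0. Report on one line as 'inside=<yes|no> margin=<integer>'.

d = (-10, 13),  |d|² = 269;  R = 5+5 = 10,  c = 269−10² = 169
v_rel = (-10, 4),  |v_rel|² = 116;  v_rel·d = (-10)·(-10) + (4)·(13) = 152
116·t² − 304·t + 169 = 0  ⇒  m = 152² − 116·169 = 3500
m = 3500 > 0,  v_rel·d = 152 > 0  ⇒  inside

inside=yes margin=3500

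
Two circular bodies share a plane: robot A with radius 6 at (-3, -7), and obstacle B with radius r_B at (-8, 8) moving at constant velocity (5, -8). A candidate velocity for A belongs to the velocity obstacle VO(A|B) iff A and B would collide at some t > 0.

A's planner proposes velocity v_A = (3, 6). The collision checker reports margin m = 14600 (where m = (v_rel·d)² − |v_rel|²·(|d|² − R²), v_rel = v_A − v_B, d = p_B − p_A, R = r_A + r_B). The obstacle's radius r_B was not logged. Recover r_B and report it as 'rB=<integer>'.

m = 14600
d = (-5, 15);  v_rel = (-2, 14),  |v_rel|² = 200
v_rel×d = (-2)·(15) − (14)·(-5) = 40
since m = R²·200 − 40²:  R² = (1600 + 14600) / 200 = 81
R = √81 = 9  ⇒  r_B = 9 − 6 = 3

rB=3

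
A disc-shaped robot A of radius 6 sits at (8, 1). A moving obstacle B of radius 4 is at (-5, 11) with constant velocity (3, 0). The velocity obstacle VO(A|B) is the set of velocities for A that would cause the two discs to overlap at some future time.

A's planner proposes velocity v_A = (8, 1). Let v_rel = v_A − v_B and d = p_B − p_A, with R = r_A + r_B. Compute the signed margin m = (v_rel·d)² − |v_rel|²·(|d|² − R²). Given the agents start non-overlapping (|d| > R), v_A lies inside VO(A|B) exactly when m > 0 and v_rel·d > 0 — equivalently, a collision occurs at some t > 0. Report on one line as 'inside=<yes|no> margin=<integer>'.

d = (-13, 10),  |d|² = 269;  R = 6+4 = 10,  c = 269−10² = 169
v_rel = (5, 1),  |v_rel|² = 26;  v_rel·d = (5)·(-13) + (1)·(10) = -55
26·t² + 110·t + 169 = 0  ⇒  m = (-55)² − 26·169 = -1369
m = -1369 < 0,  v_rel·d = -55 < 0  ⇒  outside

inside=no margin=-1369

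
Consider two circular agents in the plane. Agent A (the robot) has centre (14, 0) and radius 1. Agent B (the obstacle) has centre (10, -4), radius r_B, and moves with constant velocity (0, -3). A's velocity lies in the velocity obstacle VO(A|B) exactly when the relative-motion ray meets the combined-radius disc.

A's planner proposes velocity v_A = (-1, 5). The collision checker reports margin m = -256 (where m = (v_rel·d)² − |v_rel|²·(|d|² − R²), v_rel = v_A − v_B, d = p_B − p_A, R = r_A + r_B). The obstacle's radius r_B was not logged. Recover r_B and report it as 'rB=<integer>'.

m = -256
d = (-4, -4);  v_rel = (-1, 8),  |v_rel|² = 65
v_rel×d = (-1)·(-4) − (8)·(-4) = 36
since m = R²·65 − 36²:  R² = (1296 + -256) / 65 = 16
R = √16 = 4  ⇒  r_B = 4 − 1 = 3

rB=3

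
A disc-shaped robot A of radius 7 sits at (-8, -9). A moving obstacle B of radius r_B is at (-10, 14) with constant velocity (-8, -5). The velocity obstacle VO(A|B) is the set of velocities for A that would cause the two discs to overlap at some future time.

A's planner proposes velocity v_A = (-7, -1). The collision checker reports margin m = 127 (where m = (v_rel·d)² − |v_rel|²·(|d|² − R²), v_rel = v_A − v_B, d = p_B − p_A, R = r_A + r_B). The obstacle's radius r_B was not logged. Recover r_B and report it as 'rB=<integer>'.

m = 127
d = (-2, 23);  v_rel = (1, 4),  |v_rel|² = 17
v_rel×d = (1)·(23) − (4)·(-2) = 31
since m = R²·17 − 31²:  R² = (961 + 127) / 17 = 64
R = √64 = 8  ⇒  r_B = 8 − 7 = 1

rB=1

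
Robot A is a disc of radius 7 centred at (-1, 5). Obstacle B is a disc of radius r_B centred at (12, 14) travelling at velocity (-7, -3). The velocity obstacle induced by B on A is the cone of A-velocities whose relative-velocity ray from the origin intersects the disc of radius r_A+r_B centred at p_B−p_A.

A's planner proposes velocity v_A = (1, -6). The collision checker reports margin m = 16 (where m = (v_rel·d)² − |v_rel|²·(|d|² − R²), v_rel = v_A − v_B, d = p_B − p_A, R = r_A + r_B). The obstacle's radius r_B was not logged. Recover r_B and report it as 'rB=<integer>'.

m = 16
d = (13, 9);  v_rel = (8, -3),  |v_rel|² = 73
v_rel×d = (8)·(9) − (-3)·(13) = 111
since m = R²·73 − 111²:  R² = (12321 + 16) / 73 = 169
R = √169 = 13  ⇒  r_B = 13 − 7 = 6

rB=6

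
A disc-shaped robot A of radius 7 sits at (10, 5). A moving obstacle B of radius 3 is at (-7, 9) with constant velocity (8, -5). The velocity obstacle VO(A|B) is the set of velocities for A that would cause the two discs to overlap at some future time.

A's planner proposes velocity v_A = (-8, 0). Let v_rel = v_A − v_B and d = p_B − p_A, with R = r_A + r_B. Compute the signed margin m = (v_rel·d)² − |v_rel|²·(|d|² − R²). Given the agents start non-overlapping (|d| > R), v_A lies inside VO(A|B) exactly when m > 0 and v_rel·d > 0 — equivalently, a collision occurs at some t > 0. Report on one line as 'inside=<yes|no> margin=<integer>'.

d = (-17, 4),  |d|² = 305;  R = 7+3 = 10,  c = 305−10² = 205
v_rel = (-16, 5),  |v_rel|² = 281;  v_rel·d = (-16)·(-17) + (5)·(4) = 292
281·t² − 584·t + 205 = 0  ⇒  m = 292² − 281·205 = 27659
m = 27659 > 0,  v_rel·d = 292 > 0  ⇒  inside

inside=yes margin=27659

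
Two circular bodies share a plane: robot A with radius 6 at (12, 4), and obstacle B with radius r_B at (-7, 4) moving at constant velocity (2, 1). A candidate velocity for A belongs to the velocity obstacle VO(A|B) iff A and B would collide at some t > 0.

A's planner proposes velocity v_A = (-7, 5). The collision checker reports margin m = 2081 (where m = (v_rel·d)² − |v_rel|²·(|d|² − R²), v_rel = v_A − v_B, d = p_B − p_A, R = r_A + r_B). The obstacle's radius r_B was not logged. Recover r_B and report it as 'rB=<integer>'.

m = 2081
d = (-19, 0);  v_rel = (-9, 4),  |v_rel|² = 97
v_rel×d = (-9)·(0) − (4)·(-19) = 76
since m = R²·97 − 76²:  R² = (5776 + 2081) / 97 = 81
R = √81 = 9  ⇒  r_B = 9 − 6 = 3

rB=3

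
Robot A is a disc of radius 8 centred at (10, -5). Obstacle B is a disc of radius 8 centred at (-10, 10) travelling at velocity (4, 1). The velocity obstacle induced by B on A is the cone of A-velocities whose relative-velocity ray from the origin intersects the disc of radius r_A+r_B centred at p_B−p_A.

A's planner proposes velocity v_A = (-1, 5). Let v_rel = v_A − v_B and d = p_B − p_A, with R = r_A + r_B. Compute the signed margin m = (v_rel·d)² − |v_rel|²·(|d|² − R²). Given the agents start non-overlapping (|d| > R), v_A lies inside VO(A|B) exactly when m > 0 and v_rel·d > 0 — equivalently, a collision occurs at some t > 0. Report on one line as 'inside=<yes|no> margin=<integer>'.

d = (-20, 15),  |d|² = 625;  R = 8+8 = 16,  c = 625−16² = 369
v_rel = (-5, 4),  |v_rel|² = 41;  v_rel·d = (-5)·(-20) + (4)·(15) = 160
41·t² − 320·t + 369 = 0  ⇒  m = 160² − 41·369 = 10471
m = 10471 > 0,  v_rel·d = 160 > 0  ⇒  inside

inside=yes margin=10471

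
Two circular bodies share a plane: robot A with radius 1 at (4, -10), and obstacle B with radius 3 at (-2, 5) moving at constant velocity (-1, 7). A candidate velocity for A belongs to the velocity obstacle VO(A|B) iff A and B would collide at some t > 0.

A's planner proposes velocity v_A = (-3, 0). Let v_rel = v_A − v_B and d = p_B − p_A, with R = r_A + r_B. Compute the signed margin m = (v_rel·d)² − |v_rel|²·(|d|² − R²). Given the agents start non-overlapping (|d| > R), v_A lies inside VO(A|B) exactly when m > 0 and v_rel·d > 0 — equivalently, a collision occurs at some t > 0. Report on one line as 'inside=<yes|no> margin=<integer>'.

d = (-6, 15),  |d|² = 261;  R = 1+3 = 4,  c = 261−4² = 245
v_rel = (-2, -7),  |v_rel|² = 53;  v_rel·d = (-2)·(-6) + (-7)·(15) = -93
53·t² + 186·t + 245 = 0  ⇒  m = (-93)² − 53·245 = -4336
m = -4336 < 0,  v_rel·d = -93 < 0  ⇒  outside

inside=no margin=-4336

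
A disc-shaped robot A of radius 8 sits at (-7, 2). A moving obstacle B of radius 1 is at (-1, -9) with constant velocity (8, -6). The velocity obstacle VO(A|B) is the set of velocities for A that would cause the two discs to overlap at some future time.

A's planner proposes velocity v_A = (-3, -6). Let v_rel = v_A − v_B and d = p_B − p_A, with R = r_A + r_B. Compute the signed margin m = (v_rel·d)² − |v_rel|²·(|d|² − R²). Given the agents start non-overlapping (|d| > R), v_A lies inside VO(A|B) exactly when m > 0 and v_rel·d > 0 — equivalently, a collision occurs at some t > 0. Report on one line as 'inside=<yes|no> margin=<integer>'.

d = (6, -11),  |d|² = 157;  R = 8+1 = 9,  c = 157−9² = 76
v_rel = (-11, 0),  |v_rel|² = 121;  v_rel·d = (-11)·(6) + (0)·(-11) = -66
121·t² + 132·t + 76 = 0  ⇒  m = (-66)² − 121·76 = -4840
m = -4840 < 0,  v_rel·d = -66 < 0  ⇒  outside

inside=no margin=-4840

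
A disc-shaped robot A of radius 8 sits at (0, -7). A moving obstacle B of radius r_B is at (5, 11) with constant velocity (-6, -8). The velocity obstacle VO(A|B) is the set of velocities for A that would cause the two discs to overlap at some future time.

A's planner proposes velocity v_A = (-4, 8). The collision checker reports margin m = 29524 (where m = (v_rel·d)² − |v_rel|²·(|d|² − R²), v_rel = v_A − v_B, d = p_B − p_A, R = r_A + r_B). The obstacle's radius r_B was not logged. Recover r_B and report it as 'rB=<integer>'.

m = 29524
d = (5, 18);  v_rel = (2, 16),  |v_rel|² = 260
v_rel×d = (2)·(18) − (16)·(5) = -44
since m = R²·260 − (-44)²:  R² = (1936 + 29524) / 260 = 121
R = √121 = 11  ⇒  r_B = 11 − 8 = 3

rB=3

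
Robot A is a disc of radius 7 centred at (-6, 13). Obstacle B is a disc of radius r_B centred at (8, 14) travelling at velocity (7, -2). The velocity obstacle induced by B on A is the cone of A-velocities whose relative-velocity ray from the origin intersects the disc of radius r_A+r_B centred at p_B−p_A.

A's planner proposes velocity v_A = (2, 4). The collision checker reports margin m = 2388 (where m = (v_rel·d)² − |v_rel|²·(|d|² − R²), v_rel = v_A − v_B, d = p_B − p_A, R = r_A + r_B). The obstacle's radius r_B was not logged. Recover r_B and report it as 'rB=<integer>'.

m = 2388
d = (14, 1);  v_rel = (-5, 6),  |v_rel|² = 61
v_rel×d = (-5)·(1) − (6)·(14) = -89
since m = R²·61 − (-89)²:  R² = (7921 + 2388) / 61 = 169
R = √169 = 13  ⇒  r_B = 13 − 7 = 6

rB=6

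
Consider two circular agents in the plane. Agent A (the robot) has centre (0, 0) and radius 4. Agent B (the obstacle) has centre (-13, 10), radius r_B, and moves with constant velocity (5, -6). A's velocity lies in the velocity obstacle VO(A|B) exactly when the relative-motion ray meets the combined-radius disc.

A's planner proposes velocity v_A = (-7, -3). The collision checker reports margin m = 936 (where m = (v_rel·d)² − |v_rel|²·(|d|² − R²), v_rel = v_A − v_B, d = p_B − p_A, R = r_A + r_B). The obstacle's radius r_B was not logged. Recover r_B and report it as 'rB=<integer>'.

m = 936
d = (-13, 10);  v_rel = (-12, 3),  |v_rel|² = 153
v_rel×d = (-12)·(10) − (3)·(-13) = -81
since m = R²·153 − (-81)²:  R² = (6561 + 936) / 153 = 49
R = √49 = 7  ⇒  r_B = 7 − 4 = 3

rB=3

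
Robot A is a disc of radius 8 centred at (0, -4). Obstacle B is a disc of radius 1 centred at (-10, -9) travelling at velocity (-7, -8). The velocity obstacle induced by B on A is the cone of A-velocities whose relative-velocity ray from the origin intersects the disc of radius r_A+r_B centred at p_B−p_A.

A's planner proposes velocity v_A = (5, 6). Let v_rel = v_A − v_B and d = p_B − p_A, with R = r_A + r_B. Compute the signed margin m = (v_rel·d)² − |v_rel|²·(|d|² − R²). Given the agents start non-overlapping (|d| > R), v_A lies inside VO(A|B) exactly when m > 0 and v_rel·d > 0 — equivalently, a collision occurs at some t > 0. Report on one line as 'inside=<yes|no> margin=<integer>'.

d = (-10, -5),  |d|² = 125;  R = 8+1 = 9,  c = 125−9² = 44
v_rel = (12, 14),  |v_rel|² = 340;  v_rel·d = (12)·(-10) + (14)·(-5) = -190
340·t² + 380·t + 44 = 0  ⇒  m = (-190)² − 340·44 = 21140
m = 21140 > 0,  v_rel·d = -190 < 0  ⇒  outside

inside=no margin=21140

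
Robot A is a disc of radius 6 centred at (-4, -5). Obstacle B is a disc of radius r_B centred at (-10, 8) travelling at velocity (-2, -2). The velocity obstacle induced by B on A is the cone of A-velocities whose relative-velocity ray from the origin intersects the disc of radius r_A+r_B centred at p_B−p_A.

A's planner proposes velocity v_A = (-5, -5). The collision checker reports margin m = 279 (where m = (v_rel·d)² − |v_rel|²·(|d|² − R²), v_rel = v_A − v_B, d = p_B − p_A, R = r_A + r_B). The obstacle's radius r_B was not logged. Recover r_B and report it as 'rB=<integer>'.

m = 279
d = (-6, 13);  v_rel = (-3, -3),  |v_rel|² = 18
v_rel×d = (-3)·(13) − (-3)·(-6) = -57
since m = R²·18 − (-57)²:  R² = (3249 + 279) / 18 = 196
R = √196 = 14  ⇒  r_B = 14 − 6 = 8

rB=8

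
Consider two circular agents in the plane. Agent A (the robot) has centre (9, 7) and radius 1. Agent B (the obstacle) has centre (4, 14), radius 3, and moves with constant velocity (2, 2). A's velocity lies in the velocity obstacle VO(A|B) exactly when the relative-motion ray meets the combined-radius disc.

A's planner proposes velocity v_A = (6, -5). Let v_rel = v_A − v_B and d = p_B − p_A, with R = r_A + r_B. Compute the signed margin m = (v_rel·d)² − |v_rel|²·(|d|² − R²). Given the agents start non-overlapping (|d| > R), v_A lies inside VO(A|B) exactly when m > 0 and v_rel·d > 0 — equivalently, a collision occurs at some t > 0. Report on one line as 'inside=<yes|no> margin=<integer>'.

d = (-5, 7),  |d|² = 74;  R = 1+3 = 4,  c = 74−4² = 58
v_rel = (4, -7),  |v_rel|² = 65;  v_rel·d = (4)·(-5) + (-7)·(7) = -69
65·t² + 138·t + 58 = 0  ⇒  m = (-69)² − 65·58 = 991
m = 991 > 0,  v_rel·d = -69 < 0  ⇒  outside

inside=no margin=991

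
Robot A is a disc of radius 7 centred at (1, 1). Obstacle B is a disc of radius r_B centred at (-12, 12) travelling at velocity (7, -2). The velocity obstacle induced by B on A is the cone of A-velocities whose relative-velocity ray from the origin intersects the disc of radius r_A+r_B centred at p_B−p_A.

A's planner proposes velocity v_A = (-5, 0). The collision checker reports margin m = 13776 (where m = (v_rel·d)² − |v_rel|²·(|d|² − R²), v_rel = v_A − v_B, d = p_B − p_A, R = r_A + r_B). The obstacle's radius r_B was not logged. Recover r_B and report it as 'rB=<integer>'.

m = 13776
d = (-13, 11);  v_rel = (-12, 2),  |v_rel|² = 148
v_rel×d = (-12)·(11) − (2)·(-13) = -106
since m = R²·148 − (-106)²:  R² = (11236 + 13776) / 148 = 169
R = √169 = 13  ⇒  r_B = 13 − 7 = 6

rB=6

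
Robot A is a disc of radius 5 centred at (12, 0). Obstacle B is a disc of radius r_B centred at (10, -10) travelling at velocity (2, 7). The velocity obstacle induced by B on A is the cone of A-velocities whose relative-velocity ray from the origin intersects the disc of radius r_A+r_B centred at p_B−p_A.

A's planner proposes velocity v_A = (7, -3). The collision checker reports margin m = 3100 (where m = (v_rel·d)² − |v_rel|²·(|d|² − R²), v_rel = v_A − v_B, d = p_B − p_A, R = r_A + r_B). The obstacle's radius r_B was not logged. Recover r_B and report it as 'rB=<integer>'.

m = 3100
d = (-2, -10);  v_rel = (5, -10),  |v_rel|² = 125
v_rel×d = (5)·(-10) − (-10)·(-2) = -70
since m = R²·125 − (-70)²:  R² = (4900 + 3100) / 125 = 64
R = √64 = 8  ⇒  r_B = 8 − 5 = 3

rB=3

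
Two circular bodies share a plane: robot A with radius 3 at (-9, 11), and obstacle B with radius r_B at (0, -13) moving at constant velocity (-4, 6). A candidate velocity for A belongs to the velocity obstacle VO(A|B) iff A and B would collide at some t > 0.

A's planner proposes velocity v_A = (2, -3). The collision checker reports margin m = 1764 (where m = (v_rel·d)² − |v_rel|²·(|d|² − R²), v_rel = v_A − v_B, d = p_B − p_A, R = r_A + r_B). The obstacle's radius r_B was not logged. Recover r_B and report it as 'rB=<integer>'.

m = 1764
d = (9, -24);  v_rel = (6, -9),  |v_rel|² = 117
v_rel×d = (6)·(-24) − (-9)·(9) = -63
since m = R²·117 − (-63)²:  R² = (3969 + 1764) / 117 = 49
R = √49 = 7  ⇒  r_B = 7 − 3 = 4

rB=4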